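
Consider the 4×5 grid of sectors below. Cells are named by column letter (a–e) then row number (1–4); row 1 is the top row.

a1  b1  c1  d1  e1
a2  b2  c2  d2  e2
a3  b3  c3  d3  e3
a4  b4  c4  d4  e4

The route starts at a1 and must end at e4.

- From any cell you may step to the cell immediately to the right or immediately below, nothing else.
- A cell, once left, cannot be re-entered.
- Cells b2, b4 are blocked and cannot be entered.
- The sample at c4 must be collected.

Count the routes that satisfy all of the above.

A right/down-only route from a1 to e4 makes exactly 3 down-moves and 4 right-moves in some order.
With no other constraints that would be C(7,3) = 35 routes.
Split at c4 and multiply the segment counts (each segment already excludes blocked cells): a1→c4: 2; c4→e4: 1; product = 2.
That gives 2 routes.

2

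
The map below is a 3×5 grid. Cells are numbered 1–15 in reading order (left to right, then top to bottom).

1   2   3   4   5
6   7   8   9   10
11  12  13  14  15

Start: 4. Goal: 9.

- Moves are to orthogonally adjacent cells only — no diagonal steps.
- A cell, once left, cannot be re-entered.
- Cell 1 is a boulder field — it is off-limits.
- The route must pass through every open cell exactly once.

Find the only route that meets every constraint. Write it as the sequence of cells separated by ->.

Need to visit all 14 open cells exactly once, starting at 4 and ending at 9.
Cell 5 has only two open neighbours (10 and 4), so the path must pass straight through it: one of those is the cell it's entered from and the other is where it exits.
Route from 4: right 1 to 5, down 2 to 15, left 4 to 11, up 1 to 6, right 1 to 7, up 1 to 2, right 1 to 3, down 1 to 8, right 1 to 9 — 13 moves in all.
Check: all 14 open cells covered.

4 -> 5 -> 10 -> 15 -> 14 -> 13 -> 12 -> 11 -> 6 -> 7 -> 2 -> 3 -> 8 -> 9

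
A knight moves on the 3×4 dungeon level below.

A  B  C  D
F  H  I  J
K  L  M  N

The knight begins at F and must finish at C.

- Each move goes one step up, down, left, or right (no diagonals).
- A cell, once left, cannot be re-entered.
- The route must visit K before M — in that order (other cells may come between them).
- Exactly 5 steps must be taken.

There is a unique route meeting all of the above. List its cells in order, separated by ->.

F -> K -> L -> M -> I -> C

The waypoints must appear in the order K, M, with no cell reused.
Route from F: down to K, 2× right (reaching M), 2× up (reaching C) — 5 moves in all.
Check: order respected (K at step 1, M at step 3); 5 moves as required.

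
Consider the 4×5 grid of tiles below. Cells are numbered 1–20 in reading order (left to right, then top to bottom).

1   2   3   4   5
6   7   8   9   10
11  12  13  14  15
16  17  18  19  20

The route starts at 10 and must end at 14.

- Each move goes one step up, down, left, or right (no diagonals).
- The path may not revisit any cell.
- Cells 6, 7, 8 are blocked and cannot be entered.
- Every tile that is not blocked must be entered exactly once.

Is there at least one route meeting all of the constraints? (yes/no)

no

Cell 1 has only one open neighbour but is neither the start nor the goal, so a Hamiltonian route would have to both enter and leave it through the same neighbour — impossible without revisiting.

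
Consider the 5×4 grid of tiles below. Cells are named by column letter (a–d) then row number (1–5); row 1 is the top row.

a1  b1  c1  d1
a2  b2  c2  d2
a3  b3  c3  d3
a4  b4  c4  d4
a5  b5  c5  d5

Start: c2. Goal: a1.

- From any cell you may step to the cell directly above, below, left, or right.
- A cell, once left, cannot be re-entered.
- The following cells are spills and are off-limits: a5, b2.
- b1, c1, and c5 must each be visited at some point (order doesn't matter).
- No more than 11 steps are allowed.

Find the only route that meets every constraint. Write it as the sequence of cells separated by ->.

The 11-move cap with required stops at b1, c1, c5 leaves no slack for detours.
Route from c2: down 3 to c5, right 1 to d5, up 4 to d1, left 3 to a1 — 11 moves in all.
Check: all required cells visited; 11 ≤ 11 moves.

c2 -> c3 -> c4 -> c5 -> d5 -> d4 -> d3 -> d2 -> d1 -> c1 -> b1 -> a1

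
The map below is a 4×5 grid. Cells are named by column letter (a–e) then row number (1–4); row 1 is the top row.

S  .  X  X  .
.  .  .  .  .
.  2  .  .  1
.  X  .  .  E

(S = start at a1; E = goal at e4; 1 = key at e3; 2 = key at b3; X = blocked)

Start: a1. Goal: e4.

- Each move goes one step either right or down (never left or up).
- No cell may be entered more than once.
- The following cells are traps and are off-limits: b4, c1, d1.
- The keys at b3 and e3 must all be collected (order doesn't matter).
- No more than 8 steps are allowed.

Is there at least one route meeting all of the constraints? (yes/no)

yes

One route that works: a1 → a2 → a3 → b3 → c3 → d3 → e3 → e4.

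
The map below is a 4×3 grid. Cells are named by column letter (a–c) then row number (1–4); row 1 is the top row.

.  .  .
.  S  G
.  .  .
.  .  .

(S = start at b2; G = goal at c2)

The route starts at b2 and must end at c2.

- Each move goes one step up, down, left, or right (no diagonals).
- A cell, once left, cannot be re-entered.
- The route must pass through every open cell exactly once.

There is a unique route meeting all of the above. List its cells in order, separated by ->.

Need to visit all 12 open cells exactly once, starting at b2 and ending at c2.
Cell c1 has only two open neighbours (c2 and b1), so the path must pass straight through it: one of those is the cell it's entered from and the other is where it exits.
Route from b2: down 1 to b3, right 1 to c3, down 1 to c4, left 2 to a4, up 3 to a1, right 2 to c1, down 1 to c2 — 11 moves in all.
Check: all 12 open cells covered.

b2 -> b3 -> c3 -> c4 -> b4 -> a4 -> a3 -> a2 -> a1 -> b1 -> c1 -> c2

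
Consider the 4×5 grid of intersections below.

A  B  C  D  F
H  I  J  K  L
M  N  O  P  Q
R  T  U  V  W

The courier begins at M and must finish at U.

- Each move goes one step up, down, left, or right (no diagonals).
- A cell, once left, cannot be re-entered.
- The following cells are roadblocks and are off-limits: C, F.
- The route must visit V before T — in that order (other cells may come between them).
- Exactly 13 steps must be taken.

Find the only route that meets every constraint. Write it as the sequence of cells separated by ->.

The waypoints must appear in the order V, T, with no cell reused.
Route from M: up 1 to H, right 4 to L, down 2 to W, left 1 to V, up 1 to P, left 2 to N, down 1 to T, right 1 to U — 13 moves in all.
Check: order respected (V at step 8, T at step 12); 13 moves as required.

M -> H -> I -> J -> K -> L -> Q -> W -> V -> P -> O -> N -> T -> U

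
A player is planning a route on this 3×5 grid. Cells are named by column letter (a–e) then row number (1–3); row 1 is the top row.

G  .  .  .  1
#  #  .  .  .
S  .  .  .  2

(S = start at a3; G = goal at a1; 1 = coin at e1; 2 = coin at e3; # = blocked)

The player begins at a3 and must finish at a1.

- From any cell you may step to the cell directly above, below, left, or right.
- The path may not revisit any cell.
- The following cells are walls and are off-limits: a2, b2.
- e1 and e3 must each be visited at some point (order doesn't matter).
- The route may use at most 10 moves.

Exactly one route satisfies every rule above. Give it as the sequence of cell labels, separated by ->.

a3 -> b3 -> c3 -> d3 -> e3 -> e2 -> e1 -> d1 -> c1 -> b1 -> a1

The 10-move cap with required stops at e1, e3 leaves no slack for detours.
Route from a3: right 4 to e3, up 2 to e1, left 4 to a1 — 10 moves in all.
Check: all required cells visited; 10 ≤ 10 moves.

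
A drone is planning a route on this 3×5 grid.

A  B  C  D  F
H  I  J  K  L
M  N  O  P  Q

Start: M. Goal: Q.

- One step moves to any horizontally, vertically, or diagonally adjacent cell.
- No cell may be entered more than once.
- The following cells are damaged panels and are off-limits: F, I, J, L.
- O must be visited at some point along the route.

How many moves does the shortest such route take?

Any route passes through O somewhere between M and Q. Summing Chebyshev distances along the two legs (M → O → Q) gives a lower bound of 2 + 2 = 4 moves.
A route of 4 moves achieves this: M → N → O → K → Q.
Since 4 matches the lower bound, it is optimal.

4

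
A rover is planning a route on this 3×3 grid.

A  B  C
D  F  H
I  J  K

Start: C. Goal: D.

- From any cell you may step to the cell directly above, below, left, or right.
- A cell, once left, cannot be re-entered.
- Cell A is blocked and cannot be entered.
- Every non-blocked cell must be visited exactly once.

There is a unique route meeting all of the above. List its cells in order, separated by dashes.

Need to visit all 8 open cells exactly once, starting at C and ending at D.
Cell I has only two open neighbours (D and J), so the path must pass straight through it: one of those is the cell it's entered from and the other is where it exits.
Route from C: left 1 to B, down 1 to F, right 1 to H, down 1 to K, left 2 to I, up 1 to D — 7 moves in all.
Check: all 8 open cells covered.

C - B - F - H - K - J - I - D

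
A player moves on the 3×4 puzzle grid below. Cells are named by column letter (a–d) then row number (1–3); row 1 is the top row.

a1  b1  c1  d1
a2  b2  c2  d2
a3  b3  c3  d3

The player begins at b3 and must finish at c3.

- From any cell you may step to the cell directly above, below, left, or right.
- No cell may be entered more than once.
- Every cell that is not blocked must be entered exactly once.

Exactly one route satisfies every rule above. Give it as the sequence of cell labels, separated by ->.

Need to visit all 12 open cells exactly once, starting at b3 and ending at c3.
Cell d3 has only two open neighbours (d2 and c3), so the path must pass straight through it: one of those is the cell it's entered from and the other is where it exits.
Route from b3: left 1 to a3, up 2 to a1, right 1 to b1, down 1 to b2, right 1 to c2, up 1 to c1, right 1 to d1, down 2 to d3, left 1 to c3 — 11 moves in all.
Check: all 12 open cells covered.

b3 -> a3 -> a2 -> a1 -> b1 -> b2 -> c2 -> c1 -> d1 -> d2 -> d3 -> c3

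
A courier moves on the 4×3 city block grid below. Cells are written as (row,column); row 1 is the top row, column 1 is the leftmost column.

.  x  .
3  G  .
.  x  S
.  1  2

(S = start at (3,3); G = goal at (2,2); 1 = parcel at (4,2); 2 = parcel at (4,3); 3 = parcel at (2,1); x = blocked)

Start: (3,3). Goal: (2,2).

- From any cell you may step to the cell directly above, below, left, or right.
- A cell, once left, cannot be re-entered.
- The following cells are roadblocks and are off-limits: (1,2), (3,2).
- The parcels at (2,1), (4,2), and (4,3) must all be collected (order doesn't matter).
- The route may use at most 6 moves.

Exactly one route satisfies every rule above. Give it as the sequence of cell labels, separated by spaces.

The 6-move cap with required stops at (2,1), (4,2), (4,3) leaves no slack for detours.
Route from (3,3): down to (4,3), 2× left (reaching (4,1)), 2× up (reaching (2,1)), right to (2,2) — 6 moves in all.
Check: all required cells visited; 6 ≤ 6 moves.

(3,3) (4,3) (4,2) (4,1) (3,1) (2,1) (2,2)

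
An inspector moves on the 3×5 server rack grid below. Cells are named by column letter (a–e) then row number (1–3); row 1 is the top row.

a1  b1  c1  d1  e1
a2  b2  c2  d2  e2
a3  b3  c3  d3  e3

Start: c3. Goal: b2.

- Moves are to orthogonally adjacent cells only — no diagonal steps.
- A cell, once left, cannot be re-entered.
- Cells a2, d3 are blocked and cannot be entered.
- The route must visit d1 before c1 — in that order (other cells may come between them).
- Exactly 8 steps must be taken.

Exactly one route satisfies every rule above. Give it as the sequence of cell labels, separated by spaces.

The waypoints must appear in the order d1, c1, with no cell reused.
Route from c3: up to c2, 2× right (reaching e2), up to e1, 3× left (reaching b1), down to b2 — 8 moves in all.
Check: order respected (d1 at step 5, c1 at step 6); 8 moves as required.

c3 c2 d2 e2 e1 d1 c1 b1 b2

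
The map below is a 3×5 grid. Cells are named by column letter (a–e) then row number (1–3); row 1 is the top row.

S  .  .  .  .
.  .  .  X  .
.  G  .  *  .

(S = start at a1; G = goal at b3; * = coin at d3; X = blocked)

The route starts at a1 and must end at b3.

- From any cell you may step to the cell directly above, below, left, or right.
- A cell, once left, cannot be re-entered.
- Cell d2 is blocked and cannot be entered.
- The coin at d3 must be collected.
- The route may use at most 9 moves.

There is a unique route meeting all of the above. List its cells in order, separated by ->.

Any route must reach d3 and still end at b3 within 9 moves, so the order of the required stops is forced.
Route from a1: 4× right (reaching e1), 2× down (reaching e3), 3× left (reaching b3) — 9 moves in all.
Check: all required cells visited; 9 ≤ 9 moves.

a1 -> b1 -> c1 -> d1 -> e1 -> e2 -> e3 -> d3 -> c3 -> b3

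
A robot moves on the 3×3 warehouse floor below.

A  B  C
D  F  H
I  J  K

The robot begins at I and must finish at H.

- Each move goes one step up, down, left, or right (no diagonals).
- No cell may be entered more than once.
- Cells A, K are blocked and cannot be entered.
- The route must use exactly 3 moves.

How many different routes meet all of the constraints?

2

Need simple routes of exactly 3 moves from I to H (Manhattan distance 3, so 0 moves are spent on a detour and 0 undoing it).
Enumerating: I D F H | I J F H.
That gives 2 routes.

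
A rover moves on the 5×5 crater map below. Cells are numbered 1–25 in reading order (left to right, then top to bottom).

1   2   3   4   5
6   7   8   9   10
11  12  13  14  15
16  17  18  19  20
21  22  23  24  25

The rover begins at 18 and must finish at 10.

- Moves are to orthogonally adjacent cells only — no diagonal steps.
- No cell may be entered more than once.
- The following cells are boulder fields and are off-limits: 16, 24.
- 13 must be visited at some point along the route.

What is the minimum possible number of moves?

4

Any route passes through 13 somewhere between 18 and 10. Summing Manhattan distances along the two legs (18 → 13 → 10) gives a lower bound of 1 + 3 = 4 moves.
A route of 4 moves achieves this: 18 → 13 → 8 → 9 → 10.
Since 4 matches the lower bound, it is optimal.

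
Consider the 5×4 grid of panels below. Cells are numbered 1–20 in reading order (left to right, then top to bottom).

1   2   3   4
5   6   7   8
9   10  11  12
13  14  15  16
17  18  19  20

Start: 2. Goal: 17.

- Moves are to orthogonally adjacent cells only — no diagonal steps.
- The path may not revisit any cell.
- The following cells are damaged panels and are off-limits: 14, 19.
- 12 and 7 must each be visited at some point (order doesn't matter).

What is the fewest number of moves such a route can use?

9

Any route passes through 12 and 7 in some order between 2 and 17. Summing Manhattan distances along each leg and taking the cheapest ordering (2 → 7 → 12 → 17) gives a lower bound of 2 + 2 + 5 = 9 moves.
A route of 9 moves achieves this: 2 → 6 → 7 → 8 → 12 → 11 → 10 → 9 → 13 → 17.
Since 9 matches the lower bound, it is optimal.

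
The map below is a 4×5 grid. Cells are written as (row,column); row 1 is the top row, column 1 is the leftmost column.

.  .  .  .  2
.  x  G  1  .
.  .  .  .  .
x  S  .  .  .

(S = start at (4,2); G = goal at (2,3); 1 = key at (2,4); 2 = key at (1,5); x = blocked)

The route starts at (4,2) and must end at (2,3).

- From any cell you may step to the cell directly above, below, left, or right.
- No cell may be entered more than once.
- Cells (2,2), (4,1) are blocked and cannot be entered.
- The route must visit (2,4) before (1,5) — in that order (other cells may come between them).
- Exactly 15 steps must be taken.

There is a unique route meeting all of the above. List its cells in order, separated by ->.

(4,2) -> (4,3) -> (4,4) -> (3,4) -> (2,4) -> (2,5) -> (1,5) -> (1,4) -> (1,3) -> (1,2) -> (1,1) -> (2,1) -> (3,1) -> (3,2) -> (3,3) -> (2,3)

The waypoints must appear in the order (2,4), (1,5), with no cell reused.
Route from (4,2): 2× right (reaching (4,4)), 2× up (reaching (2,4)), right to (2,5), up to (1,5), 4× left (reaching (1,1)), 2× down (reaching (3,1)), 2× right (reaching (3,3)), up to (2,3) — 15 moves in all.
Check: order respected (1 at step 4, 2 at step 6); 15 moves as required.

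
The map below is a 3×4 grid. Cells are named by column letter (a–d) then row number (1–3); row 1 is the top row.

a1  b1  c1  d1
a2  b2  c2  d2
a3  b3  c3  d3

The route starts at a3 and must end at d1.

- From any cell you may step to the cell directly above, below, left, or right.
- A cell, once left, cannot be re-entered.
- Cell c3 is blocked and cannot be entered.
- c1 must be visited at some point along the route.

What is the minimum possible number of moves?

5

Any route passes through c1 somewhere between a3 and d1. Summing Manhattan distances along the two legs (a3 → c1 → d1) gives a lower bound of 4 + 1 = 5 moves.
A route of 5 moves achieves this: a3 → a2 → a1 → b1 → c1 → d1.
Since 5 matches the lower bound, it is optimal.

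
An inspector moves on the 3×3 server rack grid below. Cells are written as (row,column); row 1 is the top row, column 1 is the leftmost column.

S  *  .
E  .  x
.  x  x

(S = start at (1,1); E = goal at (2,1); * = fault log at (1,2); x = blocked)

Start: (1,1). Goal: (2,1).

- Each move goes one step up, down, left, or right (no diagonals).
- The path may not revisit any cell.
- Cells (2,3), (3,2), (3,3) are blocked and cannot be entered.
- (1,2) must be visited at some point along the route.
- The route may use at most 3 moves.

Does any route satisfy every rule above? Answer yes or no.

yes

One route that works: (1,1) → (1,2) → (2,2) → (2,1).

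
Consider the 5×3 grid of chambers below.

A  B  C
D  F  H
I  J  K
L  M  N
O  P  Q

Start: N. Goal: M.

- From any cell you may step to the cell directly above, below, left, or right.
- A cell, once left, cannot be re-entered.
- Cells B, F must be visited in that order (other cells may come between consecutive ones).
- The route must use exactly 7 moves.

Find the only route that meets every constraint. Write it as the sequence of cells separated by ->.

The waypoints must appear in the order B, F, with no cell reused.
Route from N: up 3 to C, left 1 to B, down 3 to M — 7 moves in all.
Check: order respected (B at step 4, F at step 5); 7 moves as required.

N -> K -> H -> C -> B -> F -> J -> M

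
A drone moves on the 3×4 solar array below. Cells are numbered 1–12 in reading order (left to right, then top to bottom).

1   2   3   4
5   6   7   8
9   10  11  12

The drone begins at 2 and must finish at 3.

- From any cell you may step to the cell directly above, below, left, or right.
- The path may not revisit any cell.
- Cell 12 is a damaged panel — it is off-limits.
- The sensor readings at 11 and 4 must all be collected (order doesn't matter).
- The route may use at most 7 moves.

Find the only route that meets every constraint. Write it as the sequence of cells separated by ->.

2 -> 6 -> 10 -> 11 -> 7 -> 8 -> 4 -> 3

The budget equals the shortest possible length, so every move has to be on a shortest route through the required cells.
Route from 2: down 2 to 10, right 1 to 11, up 1 to 7, right 1 to 8, up 1 to 4, left 1 to 3 — 7 moves in all.
Check: all required cells visited; 7 ≤ 7 moves.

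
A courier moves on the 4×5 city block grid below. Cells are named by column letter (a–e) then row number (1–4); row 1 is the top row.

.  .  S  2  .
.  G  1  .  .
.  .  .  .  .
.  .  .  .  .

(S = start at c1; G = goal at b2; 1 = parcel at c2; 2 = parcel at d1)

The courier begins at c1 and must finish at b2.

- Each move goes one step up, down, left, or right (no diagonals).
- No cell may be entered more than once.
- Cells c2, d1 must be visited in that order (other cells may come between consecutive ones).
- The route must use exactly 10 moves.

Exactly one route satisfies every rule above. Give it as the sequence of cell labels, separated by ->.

c1 -> c2 -> d2 -> d1 -> e1 -> e2 -> e3 -> d3 -> c3 -> b3 -> b2

The waypoints must appear in the order c2, d1, with no cell reused.
Route from c1: down 1 to c2, right 1 to d2, up 1 to d1, right 1 to e1, down 2 to e3, left 3 to b3, up 1 to b2 — 10 moves in all.
Check: order respected (1 at step 1, 2 at step 3); 10 moves as required.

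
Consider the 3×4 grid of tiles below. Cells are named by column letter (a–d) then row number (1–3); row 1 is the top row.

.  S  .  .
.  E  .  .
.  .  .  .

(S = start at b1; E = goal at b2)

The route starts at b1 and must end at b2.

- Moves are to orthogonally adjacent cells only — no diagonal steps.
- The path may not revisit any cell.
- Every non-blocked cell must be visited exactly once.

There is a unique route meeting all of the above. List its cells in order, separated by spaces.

b1 a1 a2 a3 b3 c3 d3 d2 d1 c1 c2 b2

Need to visit all 12 open cells exactly once, starting at b1 and ending at b2.
Cell d1 has only two open neighbours (d2 and c1), so the path must pass straight through it: one of those is the cell it's entered from and the other is where it exits.
Route from b1: left 1 to a1, down 2 to a3, right 3 to d3, up 2 to d1, left 1 to c1, down 1 to c2, left 1 to b2 — 11 moves in all.
Check: all 12 open cells covered.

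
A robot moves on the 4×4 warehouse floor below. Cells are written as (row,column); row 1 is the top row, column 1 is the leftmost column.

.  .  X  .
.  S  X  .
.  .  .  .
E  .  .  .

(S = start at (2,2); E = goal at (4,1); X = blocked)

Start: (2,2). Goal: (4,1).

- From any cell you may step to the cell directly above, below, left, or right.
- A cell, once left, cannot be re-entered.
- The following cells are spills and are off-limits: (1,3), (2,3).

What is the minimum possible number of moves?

The Manhattan distance from (2,2) to (4,1) is |2−4| + |2−1| = 3, so at least 3 moves are needed.
A route of 3 moves achieves this: (2,2) → (3,2) → (4,2) → (4,1).
Since 3 matches the lower bound, it is optimal.

3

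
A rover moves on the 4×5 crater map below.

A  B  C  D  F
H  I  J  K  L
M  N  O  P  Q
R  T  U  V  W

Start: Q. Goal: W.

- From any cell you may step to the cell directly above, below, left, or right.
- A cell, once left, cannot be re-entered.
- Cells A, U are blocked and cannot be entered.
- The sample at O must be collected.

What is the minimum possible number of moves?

7

Any route passes through O somewhere between Q and W. Summing Manhattan distances along the two legs (Q → O → W) gives a lower bound of 2 + 3 = 5 moves.
The shortest route satisfying every rule uses 7 moves: Q → L → K → J → O → P → V → W.
The no-revisit rule (legs can't share cells) pushes the minimum above the 5-move bound; an exhaustive check rules out every length from 5 to 6, leaving 7 as the minimum.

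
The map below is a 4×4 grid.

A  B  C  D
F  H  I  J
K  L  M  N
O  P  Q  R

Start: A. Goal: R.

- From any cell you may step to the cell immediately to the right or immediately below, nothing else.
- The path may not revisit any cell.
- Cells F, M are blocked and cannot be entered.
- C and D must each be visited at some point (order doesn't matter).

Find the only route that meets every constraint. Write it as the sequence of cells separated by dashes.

Moves only go right or down, so the column and row indices never decrease.
Route from A: right 3 to D, down 3 to R — 6 moves in all.
Check: all required cells visited.

A - B - C - D - J - N - R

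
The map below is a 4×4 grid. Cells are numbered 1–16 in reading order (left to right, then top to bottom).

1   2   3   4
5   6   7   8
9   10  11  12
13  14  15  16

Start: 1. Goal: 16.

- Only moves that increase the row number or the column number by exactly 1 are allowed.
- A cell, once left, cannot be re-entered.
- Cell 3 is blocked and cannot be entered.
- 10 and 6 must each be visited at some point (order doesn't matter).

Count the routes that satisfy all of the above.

A right/down-only route from 1 to 16 makes exactly 3 down-moves and 3 right-moves in some order.
With no other constraints that would be C(6,3) = 20 routes.
A monotone route can only reach the required cells in the order 6, 10, so split there and multiply the segment counts (each segment already excludes blocked cells): 1→6: 2; 6→10: 1; 10→16: 3; product = 6.
That gives 6 routes.

6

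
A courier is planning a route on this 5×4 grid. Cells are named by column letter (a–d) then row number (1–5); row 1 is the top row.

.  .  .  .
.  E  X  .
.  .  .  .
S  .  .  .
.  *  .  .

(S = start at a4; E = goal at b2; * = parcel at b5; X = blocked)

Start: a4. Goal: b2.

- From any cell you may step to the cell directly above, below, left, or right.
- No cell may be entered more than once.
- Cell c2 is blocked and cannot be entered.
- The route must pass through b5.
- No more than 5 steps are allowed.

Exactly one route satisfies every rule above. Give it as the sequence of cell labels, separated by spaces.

Any route must reach b5 and still end at b2 within 5 moves, so the order of the required stops is forced.
Route from a4: down 1 to a5, right 1 to b5, up 3 to b2 — 5 moves in all.
Check: all required cells visited; 5 ≤ 5 moves.

a4 a5 b5 b4 b3 b2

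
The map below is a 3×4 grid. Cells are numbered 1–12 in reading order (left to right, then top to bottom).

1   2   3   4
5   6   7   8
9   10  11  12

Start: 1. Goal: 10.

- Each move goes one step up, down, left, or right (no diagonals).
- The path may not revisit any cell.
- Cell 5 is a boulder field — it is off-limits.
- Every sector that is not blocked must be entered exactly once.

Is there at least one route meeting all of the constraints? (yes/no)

Cell 9 has only one open neighbour but is neither the start nor the goal, so a Hamiltonian route would have to both enter and leave it through the same neighbour — impossible without revisiting.

no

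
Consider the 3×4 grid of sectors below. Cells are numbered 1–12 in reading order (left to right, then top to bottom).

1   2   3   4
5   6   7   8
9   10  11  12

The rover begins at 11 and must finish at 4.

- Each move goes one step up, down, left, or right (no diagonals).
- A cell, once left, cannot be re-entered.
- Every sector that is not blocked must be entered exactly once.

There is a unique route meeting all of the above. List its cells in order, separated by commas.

11, 12, 8, 7, 6, 10, 9, 5, 1, 2, 3, 4

Need to visit all 12 open cells exactly once, starting at 11 and ending at 4.
Cell 1 has only two open neighbours (5 and 2), so the path must pass straight through it: one of those is the cell it's entered from and the other is where it exits.
Route from 11: right to 12, up to 8, 2× left (reaching 6), down to 10, left to 9, 2× up (reaching 1), 3× right (reaching 4) — 11 moves in all.
Check: all 12 open cells covered.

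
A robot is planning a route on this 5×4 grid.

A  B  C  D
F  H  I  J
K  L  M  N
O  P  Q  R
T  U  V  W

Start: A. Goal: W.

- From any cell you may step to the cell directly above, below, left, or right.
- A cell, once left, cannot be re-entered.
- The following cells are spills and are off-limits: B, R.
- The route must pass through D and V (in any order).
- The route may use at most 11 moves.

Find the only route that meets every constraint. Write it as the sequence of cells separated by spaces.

A F H I C D J N M Q V W

The budget equals the shortest possible length, so every move has to be on a shortest route through the required cells.
Route from A: down 1 to F, right 2 to I, up 1 to C, right 1 to D, down 2 to N, left 1 to M, down 2 to V, right 1 to W — 11 moves in all.
Check: all required cells visited; 11 ≤ 11 moves.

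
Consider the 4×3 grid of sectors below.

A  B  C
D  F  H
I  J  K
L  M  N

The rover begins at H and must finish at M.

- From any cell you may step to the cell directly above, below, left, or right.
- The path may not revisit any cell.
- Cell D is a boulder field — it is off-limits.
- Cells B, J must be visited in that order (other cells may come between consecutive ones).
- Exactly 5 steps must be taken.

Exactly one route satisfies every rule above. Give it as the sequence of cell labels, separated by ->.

The waypoints must appear in the order B, J, with no cell reused.
Route from H: up 1 to C, left 1 to B, down 3 to M — 5 moves in all.
Check: order respected (B at step 2, J at step 4); 5 moves as required.

H -> C -> B -> F -> J -> M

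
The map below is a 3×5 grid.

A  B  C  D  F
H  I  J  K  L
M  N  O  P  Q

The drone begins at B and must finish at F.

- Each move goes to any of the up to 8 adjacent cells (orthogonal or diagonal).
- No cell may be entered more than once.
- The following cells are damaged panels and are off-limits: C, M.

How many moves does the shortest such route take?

With diagonal moves allowed, the Chebyshev distance max(|Δrow|,|Δcol|) from B to F is 3, so at least 3 moves are needed.
A route of 3 moves achieves this: B → J → D → F.
Since 3 matches the lower bound, it is optimal.

3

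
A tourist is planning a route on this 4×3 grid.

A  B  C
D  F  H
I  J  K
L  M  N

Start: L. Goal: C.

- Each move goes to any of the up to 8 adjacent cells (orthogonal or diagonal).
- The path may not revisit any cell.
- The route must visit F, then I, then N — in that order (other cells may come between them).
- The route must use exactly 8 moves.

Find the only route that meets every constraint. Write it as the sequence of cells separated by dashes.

L - J - F - I - M - N - K - H - C

The waypoints must appear in the order F, I, N, with no cell reused.
Route from L: up-right 1 to J, up 1 to F, down-left 1 to I, down-right 1 to M, right 1 to N, up 3 to C — 8 moves in all.
Check: order respected (F at step 2, I at step 3, N at step 5); 8 moves as required.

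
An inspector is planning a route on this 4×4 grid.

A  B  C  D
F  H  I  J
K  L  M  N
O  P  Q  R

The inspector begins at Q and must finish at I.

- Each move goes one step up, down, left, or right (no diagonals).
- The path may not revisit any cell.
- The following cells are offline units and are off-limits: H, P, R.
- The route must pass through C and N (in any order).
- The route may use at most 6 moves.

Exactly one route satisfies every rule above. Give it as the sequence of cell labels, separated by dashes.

The 6-move cap with required stops at C, N leaves no slack for detours.
Route from Q: up 1 to M, right 1 to N, up 2 to D, left 1 to C, down 1 to I — 6 moves in all.
Check: all required cells visited; 6 ≤ 6 moves.

Q - M - N - J - D - C - I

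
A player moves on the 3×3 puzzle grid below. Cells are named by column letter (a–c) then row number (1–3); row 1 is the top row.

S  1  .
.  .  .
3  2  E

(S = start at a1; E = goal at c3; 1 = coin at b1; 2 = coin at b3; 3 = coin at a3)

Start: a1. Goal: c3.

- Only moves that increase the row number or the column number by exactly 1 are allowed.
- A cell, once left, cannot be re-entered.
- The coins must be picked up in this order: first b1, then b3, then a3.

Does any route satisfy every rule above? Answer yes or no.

a3 lies to the left of b3, so going from b3 to a3 would need a leftward move — but moves only go right/down, so b3 cannot be visited before a3.

no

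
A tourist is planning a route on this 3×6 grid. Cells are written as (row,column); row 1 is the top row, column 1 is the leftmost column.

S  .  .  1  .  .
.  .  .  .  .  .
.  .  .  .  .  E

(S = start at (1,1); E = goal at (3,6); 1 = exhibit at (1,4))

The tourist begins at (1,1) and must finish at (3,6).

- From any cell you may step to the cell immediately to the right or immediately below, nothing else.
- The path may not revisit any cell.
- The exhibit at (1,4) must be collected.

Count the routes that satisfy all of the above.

A right/down-only route from (1,1) to (3,6) makes exactly 2 down-moves and 5 right-moves in some order.
With no other constraints that would be C(7,2) = 21 routes.
Split at (1,4) and multiply the segment counts: (1,1)→(1,4): 1; (1,4)→(3,6): 6; product = 6.
That gives 6 routes.

6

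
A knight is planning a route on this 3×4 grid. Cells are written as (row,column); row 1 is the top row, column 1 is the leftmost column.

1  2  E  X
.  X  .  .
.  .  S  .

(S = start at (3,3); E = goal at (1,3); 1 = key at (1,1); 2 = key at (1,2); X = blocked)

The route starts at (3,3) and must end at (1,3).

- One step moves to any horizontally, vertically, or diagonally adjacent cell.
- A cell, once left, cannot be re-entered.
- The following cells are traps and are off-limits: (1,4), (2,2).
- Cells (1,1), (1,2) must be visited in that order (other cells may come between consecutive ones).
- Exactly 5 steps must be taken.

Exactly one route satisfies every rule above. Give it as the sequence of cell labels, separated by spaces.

The waypoints must appear in the order (1,1), (1,2), with no cell reused.
Route from (3,3): left 1 to (3,2), up-left 1 to (2,1), up 1 to (1,1), right 2 to (1,3) — 5 moves in all.
Check: order respected (1 at step 3, 2 at step 4); 5 moves as required.

(3,3) (3,2) (2,1) (1,1) (1,2) (1,3)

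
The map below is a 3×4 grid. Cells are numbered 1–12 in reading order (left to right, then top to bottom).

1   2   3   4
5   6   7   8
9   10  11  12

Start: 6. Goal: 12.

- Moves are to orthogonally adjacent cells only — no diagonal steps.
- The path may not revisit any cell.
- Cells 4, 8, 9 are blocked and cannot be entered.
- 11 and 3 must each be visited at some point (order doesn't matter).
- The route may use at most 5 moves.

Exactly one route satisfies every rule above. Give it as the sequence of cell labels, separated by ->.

The 5-move cap with required stops at 11, 3 leaves no slack for detours.
Route from 6: up to 2, right to 3, 2× down (reaching 11), right to 12 — 5 moves in all.
Check: all required cells visited; 5 ≤ 5 moves.

6 -> 2 -> 3 -> 7 -> 11 -> 12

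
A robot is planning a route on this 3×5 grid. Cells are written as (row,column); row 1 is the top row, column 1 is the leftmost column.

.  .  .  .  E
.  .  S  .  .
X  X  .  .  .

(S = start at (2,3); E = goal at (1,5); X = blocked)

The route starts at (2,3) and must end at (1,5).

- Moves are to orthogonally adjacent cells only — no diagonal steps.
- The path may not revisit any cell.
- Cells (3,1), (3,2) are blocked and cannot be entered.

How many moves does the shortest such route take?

The Manhattan distance from (2,3) to (1,5) is |2−1| + |3−5| = 3, so at least 3 moves are needed.
A route of 3 moves achieves this: (2,3) → (1,3) → (1,4) → (1,5).
Since 3 matches the lower bound, it is optimal.

3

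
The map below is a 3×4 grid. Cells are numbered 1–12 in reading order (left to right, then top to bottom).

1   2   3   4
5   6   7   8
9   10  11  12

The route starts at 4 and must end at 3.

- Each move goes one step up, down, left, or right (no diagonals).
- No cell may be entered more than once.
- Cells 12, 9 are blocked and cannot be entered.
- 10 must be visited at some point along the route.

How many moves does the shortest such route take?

Any route passes through 10 somewhere between 4 and 3. Summing Manhattan distances along the two legs (4 → 10 → 3) gives a lower bound of 4 + 3 = 7 moves.
A route of 7 moves achieves this: 4 → 8 → 7 → 11 → 10 → 6 → 2 → 3.
Since 7 matches the lower bound, it is optimal.

7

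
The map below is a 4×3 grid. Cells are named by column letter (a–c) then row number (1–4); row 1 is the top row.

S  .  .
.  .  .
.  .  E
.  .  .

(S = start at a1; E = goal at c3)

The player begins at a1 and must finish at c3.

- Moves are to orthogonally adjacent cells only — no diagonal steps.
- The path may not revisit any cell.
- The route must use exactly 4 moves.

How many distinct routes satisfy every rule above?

6

Need simple routes of exactly 4 moves from a1 to c3 (Manhattan distance 4, so 0 moves are spent on a detour and 0 undoing it).
Enumerating: a1 a2 a3 b3 c3 | a1 a2 b2 b3 c3 | a1 a2 b2 c2 c3 | a1 b1 b2 b3 c3 | a1 b1 b2 c2 c3 | a1 b1 c1 c2 c3.
That gives 6 routes.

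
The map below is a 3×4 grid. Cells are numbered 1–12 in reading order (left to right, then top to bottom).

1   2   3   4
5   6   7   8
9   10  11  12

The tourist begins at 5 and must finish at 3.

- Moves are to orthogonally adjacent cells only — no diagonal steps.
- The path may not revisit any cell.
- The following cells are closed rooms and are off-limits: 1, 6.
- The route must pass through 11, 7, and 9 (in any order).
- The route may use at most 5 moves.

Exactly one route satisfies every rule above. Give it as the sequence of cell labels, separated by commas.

5, 9, 10, 11, 7, 3

Any route must reach 11, 7, and 9 and still end at 3 within 5 moves, so the order of the required stops is forced.
Route from 5: down 1 to 9, right 2 to 11, up 2 to 3 — 5 moves in all.
Check: all required cells visited; 5 ≤ 5 moves.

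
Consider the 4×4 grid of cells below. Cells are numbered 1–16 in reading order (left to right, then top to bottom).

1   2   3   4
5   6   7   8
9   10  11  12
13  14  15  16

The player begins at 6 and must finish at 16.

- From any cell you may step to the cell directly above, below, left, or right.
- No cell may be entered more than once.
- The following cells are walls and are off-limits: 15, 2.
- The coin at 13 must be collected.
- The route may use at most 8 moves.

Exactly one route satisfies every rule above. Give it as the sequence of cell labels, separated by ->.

The 8-move cap with required stops at 13 leaves no slack for detours.
Route from 6: left to 5, 2× down (reaching 13), right to 14, up to 10, 2× right (reaching 12), down to 16 — 8 moves in all.
Check: all required cells visited; 8 ≤ 8 moves.

6 -> 5 -> 9 -> 13 -> 14 -> 10 -> 11 -> 12 -> 16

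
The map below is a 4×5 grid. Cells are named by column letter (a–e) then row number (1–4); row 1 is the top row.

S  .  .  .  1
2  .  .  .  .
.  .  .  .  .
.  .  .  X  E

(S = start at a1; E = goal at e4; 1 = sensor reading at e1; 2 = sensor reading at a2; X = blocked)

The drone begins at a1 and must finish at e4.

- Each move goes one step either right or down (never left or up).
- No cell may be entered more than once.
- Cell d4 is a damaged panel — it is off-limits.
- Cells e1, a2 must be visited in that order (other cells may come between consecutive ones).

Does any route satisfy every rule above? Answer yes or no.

a2 lies to the left of e1, so going from e1 to a2 would need a leftward move — but moves only go right/down, so e1 cannot be visited before a2.

no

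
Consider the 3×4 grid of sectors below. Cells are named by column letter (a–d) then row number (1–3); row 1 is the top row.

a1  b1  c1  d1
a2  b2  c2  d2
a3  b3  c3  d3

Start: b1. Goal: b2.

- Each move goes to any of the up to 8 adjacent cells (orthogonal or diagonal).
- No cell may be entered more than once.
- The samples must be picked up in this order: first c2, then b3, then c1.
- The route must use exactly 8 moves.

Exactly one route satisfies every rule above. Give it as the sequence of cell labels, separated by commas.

b1, c2, b3, c3, d3, d2, d1, c1, b2

The waypoints must appear in the order c2, b3, c1, with no cell reused.
Route from b1: down-right 1 to c2, down-left 1 to b3, right 2 to d3, up 2 to d1, left 1 to c1, down-left 1 to b2 — 8 moves in all.
Check: order respected (c2 at step 1, b3 at step 2, c1 at step 7); 8 moves as required.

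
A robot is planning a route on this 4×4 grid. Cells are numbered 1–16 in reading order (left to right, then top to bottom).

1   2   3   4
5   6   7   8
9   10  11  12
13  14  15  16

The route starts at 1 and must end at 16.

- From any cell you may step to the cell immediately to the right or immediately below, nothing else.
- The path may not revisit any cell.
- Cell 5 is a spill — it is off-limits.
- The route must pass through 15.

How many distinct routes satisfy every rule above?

4

A right/down-only route from 1 to 16 makes exactly 3 down-moves and 3 right-moves in some order.
With no other constraints that would be C(6,3) = 20 routes.
Split at 15 and multiply the segment counts (each segment already excludes blocked cells): 1→15: 4; 15→16: 1; product = 4.
That gives 4 routes.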